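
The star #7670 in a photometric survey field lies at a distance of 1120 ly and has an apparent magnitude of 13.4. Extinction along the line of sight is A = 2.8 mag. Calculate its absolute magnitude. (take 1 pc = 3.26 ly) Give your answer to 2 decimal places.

M ≈ 2.92

d = 1120 ly / 3.26 = 343.6 pc
5 log₁₀(d/10 pc) = 5 log₁₀(343.6) − 5 = 7.680
M = m − 5 log₁₀(d/10) − A = 13.4 − 7.680 − 2.8 = 2.920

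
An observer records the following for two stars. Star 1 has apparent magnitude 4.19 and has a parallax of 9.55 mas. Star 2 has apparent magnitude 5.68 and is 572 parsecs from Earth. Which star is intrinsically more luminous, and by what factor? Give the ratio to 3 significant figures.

Star 1: p = 9.55 mas = 9.55×10^-3″ → d = 1/p = 104.7 pc
Star 1: M = m − 5 log₁₀ d + 5 = 4.19 − 5·2.0200 + 5 = -0.910
Star 2: M = m − 5 log₁₀ d + 5 = 5.68 − 5·2.7574 + 5 = -3.107
ΔM = M_1 − M_2 = -0.910 − (-3.107) = 2.197; smaller M is more luminous → Star 2.
L ratio = 10^(0.4 |ΔM|) = 10^0.879 = 7.565

Star 2 is more luminous, by a factor of 7.56.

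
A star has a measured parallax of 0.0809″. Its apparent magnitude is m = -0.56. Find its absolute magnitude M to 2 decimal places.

M ≈ -1.02

d = 1/p = 1/0.0809″ = 12.36 pc
5 log₁₀(d/10 pc) = 5 log₁₀(12.36) − 5 = 0.460
M = m − 5 log₁₀(d/10) = -0.56 − 0.460 = -1.020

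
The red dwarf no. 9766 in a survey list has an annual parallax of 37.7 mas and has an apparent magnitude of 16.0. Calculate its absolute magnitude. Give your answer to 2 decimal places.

M ≈ 13.88

p = 37.7 mas = 0.0377″ → d = 1/p = 26.53 pc
5 log₁₀(d/10 pc) = 5 log₁₀(26.53) − 5 = 2.118
M = m − 5 log₁₀(d/10) = 16.0 − 2.118 = 13.882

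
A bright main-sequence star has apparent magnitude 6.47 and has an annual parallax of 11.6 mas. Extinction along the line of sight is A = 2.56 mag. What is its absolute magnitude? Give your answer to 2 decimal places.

p = 11.6 mas = 0.0116″ → d = 1/p = 86.21 pc
5 log₁₀(d/10 pc) = 5 log₁₀(86.21) − 5 = 4.678
M = m − 5 log₁₀(d/10) − A = 6.47 − 4.678 − 2.56 = -0.768

M ≈ -0.77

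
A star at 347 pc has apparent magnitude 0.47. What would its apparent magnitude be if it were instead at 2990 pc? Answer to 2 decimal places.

Flux ∝ 1/d², so Δm = 5 log₁₀(d₂/d₁) = 5 log₁₀(2990/347) = 4.677
m₂ = m₁ + Δm = 0.47 + (4.677) = 5.147

m ≈ 5.15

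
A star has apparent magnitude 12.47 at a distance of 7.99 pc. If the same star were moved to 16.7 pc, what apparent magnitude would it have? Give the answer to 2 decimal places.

m ≈ 14.07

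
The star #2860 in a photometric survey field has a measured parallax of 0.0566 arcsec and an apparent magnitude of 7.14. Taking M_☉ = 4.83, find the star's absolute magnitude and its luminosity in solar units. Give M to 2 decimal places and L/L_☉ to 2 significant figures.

M ≈ 5.90; L/L_☉ ≈ 0.37

d = 1/p = 1/0.0566″ = 17.67 pc
M = m − 5 log₁₀ d + 5 = 7.14 − 5·1.2472 + 5 = 5.904
M − M_☉ = 5.904 − 4.83 = 1.074
L/L_☉ = 10^(−0.4 × 1.074) = 0.3718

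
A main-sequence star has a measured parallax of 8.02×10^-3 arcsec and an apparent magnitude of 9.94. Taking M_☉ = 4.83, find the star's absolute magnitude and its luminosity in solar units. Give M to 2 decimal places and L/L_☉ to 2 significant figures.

M ≈ 4.46; L/L_☉ ≈ 1.4

d = 1/p = 1/8.02×10^-3″ = 124.7 pc
M = m − 5 log₁₀ d + 5 = 9.94 − 5·2.0958 + 5 = 4.461
M − M_☉ = 4.461 − 4.83 = -0.369
L/L_☉ = 10^(−0.4 × -0.369) = 1.405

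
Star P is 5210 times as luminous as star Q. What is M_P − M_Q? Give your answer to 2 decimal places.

M_P − M_Q ≈ -9.29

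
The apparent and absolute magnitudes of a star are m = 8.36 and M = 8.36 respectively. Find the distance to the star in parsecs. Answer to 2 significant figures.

Distance modulus: m − M = 8.36 − (8.36) = 0.000
m − M = 5 log₁₀ d − 5
log₁₀ d = (m − M)/5 + 1 = 1.0000
d = 10^1.0000 = 10.00 pc

d ≈ 10 pc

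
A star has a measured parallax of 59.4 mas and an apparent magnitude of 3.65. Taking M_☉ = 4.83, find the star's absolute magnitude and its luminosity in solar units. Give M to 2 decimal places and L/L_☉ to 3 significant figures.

d = 1/p = 1000/59.4 mas = 16.84 pc
M = m − 5 log₁₀ d + 5 = 3.65 − 5·1.2262 + 5 = 2.519
M − M_☉ = 2.519 − 4.83 = -2.311
L/L_☉ = 10^(−0.4 × -2.311) = 8.403

M ≈ 2.52; L/L_☉ ≈ 8.40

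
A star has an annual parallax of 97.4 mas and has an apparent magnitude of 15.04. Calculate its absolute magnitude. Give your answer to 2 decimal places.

p = 97.4 mas = 0.0974″ → d = 1/p = 10.27 pc
5 log₁₀(d/10 pc) = 5 log₁₀(10.27) − 5 = 0.057
M = m − 5 log₁₀(d/10) = 15.04 − 0.057 = 14.983

M ≈ 14.98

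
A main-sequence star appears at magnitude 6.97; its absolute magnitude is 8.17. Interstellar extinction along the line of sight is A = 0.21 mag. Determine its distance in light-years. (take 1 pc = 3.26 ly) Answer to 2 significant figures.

m − M = 5 log₁₀(d/10 pc) + A  ⇒  6.97 − (8.17) − 0.21 = 5 log₁₀(d/10)
-1.410 = 5 log₁₀(d/10)
log₁₀ d = (m − M − A)/5 + 1 = 0.7180
d = 10^0.7180 = 5.224 pc
= 17.03 ly

d ≈ 17 ly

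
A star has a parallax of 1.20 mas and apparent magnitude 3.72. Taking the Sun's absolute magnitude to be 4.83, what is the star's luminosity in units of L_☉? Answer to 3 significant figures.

d = 1/p = 1000/1.20 mas = 833.3 pc
M = m − 5 log₁₀ d + 5 = 3.72 − 5·2.9208 + 5 = -5.884
M − M_☉ = -5.884 − 4.83 = -10.714
L/L_☉ = 10^(−0.4 × -10.714) = 19300

L/L_☉ ≈ 19300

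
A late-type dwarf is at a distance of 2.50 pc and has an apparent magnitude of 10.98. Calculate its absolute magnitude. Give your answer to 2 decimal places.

5 log₁₀(d/10 pc) = 5 log₁₀(2.500) − 5 = -3.010
M = m − 5 log₁₀(d/10) = 10.98 + 3.010 = 13.990

M ≈ 13.99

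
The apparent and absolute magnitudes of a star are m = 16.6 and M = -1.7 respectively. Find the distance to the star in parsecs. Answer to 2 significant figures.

d ≈ 46000 pc

Distance modulus: m − M = 16.6 − (-1.7) = 18.300
m − M = 5 log₁₀ d − 5
log₁₀ d = (m − M)/5 + 1 = 4.6600
d = 10^4.6600 = 45710 pc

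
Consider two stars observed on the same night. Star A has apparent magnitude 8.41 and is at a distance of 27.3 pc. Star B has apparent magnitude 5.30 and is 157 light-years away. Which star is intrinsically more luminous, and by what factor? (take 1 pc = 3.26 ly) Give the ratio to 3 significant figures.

Star A: M = m − 5 log₁₀ d + 5 = 8.41 − 5·1.4362 + 5 = 6.229
Star B: d = 157 ly / 3.26 = 48.16 pc
Star B: M = m − 5 log₁₀ d + 5 = 5.30 − 5·1.6827 + 5 = 1.887
ΔM = M_A − M_B = 6.229 − (1.887) = 4.343; smaller M is more luminous → Star B.
L ratio = 10^(0.4 |ΔM|) = 10^1.737 = 54.58

Star B is more luminous, by a factor of 54.6.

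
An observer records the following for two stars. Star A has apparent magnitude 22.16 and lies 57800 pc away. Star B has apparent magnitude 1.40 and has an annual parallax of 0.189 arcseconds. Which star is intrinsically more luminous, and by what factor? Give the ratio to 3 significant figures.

Star B is more luminous, by a factor of 1.69.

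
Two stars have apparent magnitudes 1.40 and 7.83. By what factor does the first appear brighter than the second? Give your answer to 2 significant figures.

Magnitude difference = -6.43
Flux ratio = 10^(−0.4 Δm) = 10^(−0.4 × -6.43) = 10^2.572 = 373.3

370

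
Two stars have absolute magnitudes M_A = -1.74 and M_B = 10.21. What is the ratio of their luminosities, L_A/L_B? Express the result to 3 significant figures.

L_A/L_B ≈ 60300

ΔM = M_A − M_B = -11.95
L_A/L_B = 10^(−0.4 ΔM) = 10^4.780 = 60260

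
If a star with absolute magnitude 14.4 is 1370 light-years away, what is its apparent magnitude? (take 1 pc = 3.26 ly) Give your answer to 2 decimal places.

m ≈ 22.52

d = 1370 ly / 3.26 = 420.2 pc
m = M + 5 log₁₀ d − 5 = 14.4 + 5·2.6235 − 5 = 22.518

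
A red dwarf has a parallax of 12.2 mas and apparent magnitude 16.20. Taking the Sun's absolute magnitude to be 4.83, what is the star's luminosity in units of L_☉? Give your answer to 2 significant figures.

d = 1/p = 1000/12.2 mas = 81.97 pc
M = m − 5 log₁₀ d + 5 = 16.20 − 5·1.9136 + 5 = 11.632
M − M_☉ = 11.632 − 4.83 = 6.802
L/L_☉ = 10^(−0.4 × 6.802) = 1.902×10^-3

L/L_☉ ≈ 1.9×10^-3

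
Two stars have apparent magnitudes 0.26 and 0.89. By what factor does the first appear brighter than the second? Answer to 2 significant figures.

Magnitude difference = -0.63
Flux ratio = 10^(−0.4 Δm) = 10^(−0.4 × -0.63) = 10^0.252 = 1.786

1.8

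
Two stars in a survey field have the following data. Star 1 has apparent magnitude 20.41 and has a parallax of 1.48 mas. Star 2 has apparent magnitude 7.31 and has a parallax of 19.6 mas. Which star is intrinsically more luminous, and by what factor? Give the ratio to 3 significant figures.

Star 1: p = 1.48 mas = 1.48×10^-3″ → d = 1/p = 675.7 pc
Star 1: M = m − 5 log₁₀ d + 5 = 20.41 − 5·2.8297 + 5 = 11.261
Star 2: p = 19.6 mas = 0.0196″ → d = 1/p = 51.02 pc
Star 2: M = m − 5 log₁₀ d + 5 = 7.31 − 5·1.7077 + 5 = 3.771
ΔM = M_1 − M_2 = 11.261 − (3.771) = 7.490; smaller M is more luminous → Star 2.
L ratio = 10^(0.4 |ΔM|) = 10^2.996 = 990.9

Star 2 is more luminous, by a factor of 991.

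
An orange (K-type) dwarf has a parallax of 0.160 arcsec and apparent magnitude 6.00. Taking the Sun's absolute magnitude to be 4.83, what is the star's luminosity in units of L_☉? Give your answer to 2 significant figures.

d = 1/p = 1/0.160″ = 6.250 pc
M = m − 5 log₁₀ d + 5 = 6.00 − 5·0.7959 + 5 = 7.021
M − M_☉ = 7.021 − 4.83 = 2.191
L/L_☉ = 10^(−0.4 × 2.191) = 0.1330

L/L_☉ ≈ 0.13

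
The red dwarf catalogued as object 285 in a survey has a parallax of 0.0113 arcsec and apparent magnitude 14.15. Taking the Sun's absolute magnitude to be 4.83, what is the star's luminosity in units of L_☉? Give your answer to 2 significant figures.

d = 1/p = 1/0.0113″ = 88.50 pc
M = m − 5 log₁₀ d + 5 = 14.15 − 5·1.9469 + 5 = 9.415
M − M_☉ = 9.415 − 4.83 = 4.585
L/L_☉ = 10^(−0.4 × 4.585) = 0.01465

L/L_☉ ≈ 0.015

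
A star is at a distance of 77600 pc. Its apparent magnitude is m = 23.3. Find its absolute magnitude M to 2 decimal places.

M ≈ 3.85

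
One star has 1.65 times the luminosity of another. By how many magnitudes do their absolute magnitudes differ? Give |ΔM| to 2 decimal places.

Pogson: ΔM = −2.5 log₁₀(ratio) = −2.5 log₁₀(1.65) = −2.5 × 0.2175 = -0.544

|ΔM| ≈ 0.54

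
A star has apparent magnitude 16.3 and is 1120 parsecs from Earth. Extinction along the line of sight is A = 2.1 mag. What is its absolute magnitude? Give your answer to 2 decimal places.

5 log₁₀(d/10 pc) = 5 log₁₀(1120) − 5 = 10.246
M = m − 5 log₁₀(d/10) − A = 16.3 − 10.246 − 2.1 = 3.954

M ≈ 3.95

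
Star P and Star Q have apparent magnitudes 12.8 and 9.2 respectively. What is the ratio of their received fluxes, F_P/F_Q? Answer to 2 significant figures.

Δm = 12.8 − (9.2) = 3.6
Flux ratio = 10^(−0.4 Δm) = 10^(−0.4 × 3.6) = 10^-1.440 = 0.03631

F_P/F_Q ≈ 0.036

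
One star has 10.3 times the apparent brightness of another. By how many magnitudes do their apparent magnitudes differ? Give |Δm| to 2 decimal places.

Pogson: Δm = −2.5 log₁₀(ratio) = −2.5 log₁₀(10.3) = −2.5 × 1.0128 = -2.532

|Δm| ≈ 2.53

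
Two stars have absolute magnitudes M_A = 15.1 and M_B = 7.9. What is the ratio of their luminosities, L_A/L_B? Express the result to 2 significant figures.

L_A/L_B ≈ 1.3×10^-3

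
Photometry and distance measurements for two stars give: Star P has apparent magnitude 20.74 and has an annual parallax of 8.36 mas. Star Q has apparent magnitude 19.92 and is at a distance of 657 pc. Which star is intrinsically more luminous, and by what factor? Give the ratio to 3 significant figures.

Star P: p = 8.36 mas = 8.36×10^-3″ → d = 1/p = 119.6 pc
Star P: M = m − 5 log₁₀ d + 5 = 20.74 − 5·2.0778 + 5 = 15.351
Star Q: M = m − 5 log₁₀ d + 5 = 19.92 − 5·2.8176 + 5 = 10.832
ΔM = M_P − M_Q = 15.351 − (10.832) = 4.519; smaller M is more luminous → Star Q.
L ratio = 10^(0.4 |ΔM|) = 10^1.808 = 64.20

Star Q is more luminous, by a factor of 64.2.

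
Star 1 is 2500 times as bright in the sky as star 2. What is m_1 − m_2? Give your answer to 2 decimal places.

m_1 − m_2 ≈ -8.49

Pogson: Δm = −2.5 log₁₀(ratio) = −2.5 log₁₀(2500) = −2.5 × 3.3979 = -8.495
Star 1 is brighter, so it has the smaller magnitude: the difference is negative.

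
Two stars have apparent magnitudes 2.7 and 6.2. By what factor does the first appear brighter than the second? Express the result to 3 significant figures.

25.1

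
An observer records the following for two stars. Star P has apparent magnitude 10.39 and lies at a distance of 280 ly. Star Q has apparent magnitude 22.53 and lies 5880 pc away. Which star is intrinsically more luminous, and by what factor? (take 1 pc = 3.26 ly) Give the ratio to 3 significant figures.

Star P is more luminous, by a factor of 15.3.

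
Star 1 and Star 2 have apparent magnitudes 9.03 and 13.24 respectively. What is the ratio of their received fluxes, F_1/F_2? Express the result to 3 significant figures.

Magnitude difference = -4.21
Flux ratio = 10^(−0.4 Δm) = 10^(−0.4 × -4.21) = 10^1.684 = 48.31

F_1/F_2 ≈ 48.3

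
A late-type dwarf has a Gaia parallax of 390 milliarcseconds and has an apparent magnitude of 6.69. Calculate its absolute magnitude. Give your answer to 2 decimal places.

p = 390 mas = 0.390″ → d = 1/p = 2.564 pc
5 log₁₀(d/10 pc) = 5 log₁₀(2.564) − 5 = -2.955
M = m − 5 log₁₀(d/10) = 6.69 + 2.955 = 9.645

M ≈ 9.65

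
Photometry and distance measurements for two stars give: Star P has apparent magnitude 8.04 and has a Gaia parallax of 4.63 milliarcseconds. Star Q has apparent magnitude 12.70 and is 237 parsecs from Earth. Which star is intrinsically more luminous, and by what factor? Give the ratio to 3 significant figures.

Star P: p = 4.63 mas = 4.63×10^-3″ → d = 1/p = 216.0 pc
Star P: M = m − 5 log₁₀ d + 5 = 8.04 − 5·2.3344 + 5 = 1.368
Star Q: M = m − 5 log₁₀ d + 5 = 12.70 − 5·2.3747 + 5 = 5.826
ΔM = M_P − M_Q = 1.368 − (5.826) = -4.458; smaller M is more luminous → Star P.
L ratio = 10^(0.4 |ΔM|) = 10^1.783 = 60.72

Star P is more luminous, by a factor of 60.7.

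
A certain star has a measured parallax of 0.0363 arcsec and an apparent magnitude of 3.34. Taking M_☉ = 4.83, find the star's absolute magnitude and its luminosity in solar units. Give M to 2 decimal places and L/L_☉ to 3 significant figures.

d = 1/p = 1/0.0363″ = 27.55 pc
M = m − 5 log₁₀ d + 5 = 3.34 − 5·1.4401 + 5 = 1.140
M − M_☉ = 1.140 − 4.83 = -3.690
L/L_☉ = 10^(−0.4 × -3.690) = 29.94

M ≈ 1.14; L/L_☉ ≈ 29.9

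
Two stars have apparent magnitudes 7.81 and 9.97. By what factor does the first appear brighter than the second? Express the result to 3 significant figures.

7.31

Magnitude difference = -2.16
Flux ratio = 10^(−0.4 Δm) = 10^(−0.4 × -2.16) = 10^0.864 = 7.311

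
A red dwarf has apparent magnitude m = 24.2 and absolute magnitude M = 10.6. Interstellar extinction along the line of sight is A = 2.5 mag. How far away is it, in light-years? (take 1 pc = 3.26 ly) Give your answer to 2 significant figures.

d ≈ 5400 ly

m − M = 5 log₁₀(d/10 pc) + A  ⇒  24.2 − (10.6) − 2.5 = 5 log₁₀(d/10)
11.100 = 5 log₁₀(d/10)
log₁₀ d = (m − M − A)/5 + 1 = 3.2200
d = 10^3.2200 = 1660 pc
= 5410 ly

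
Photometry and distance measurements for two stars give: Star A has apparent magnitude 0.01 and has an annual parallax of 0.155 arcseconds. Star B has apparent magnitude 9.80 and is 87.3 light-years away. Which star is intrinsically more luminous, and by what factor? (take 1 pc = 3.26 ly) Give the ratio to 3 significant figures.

Star A is more luminous, by a factor of 478.

Star A: d = 1/p = 1/0.155″ = 6.452 pc
Star A: M = m − 5 log₁₀ d + 5 = 0.01 − 5·0.8097 + 5 = 0.962
Star B: d = 87.3 ly / 3.26 = 26.78 pc
Star B: M = m − 5 log₁₀ d + 5 = 9.80 − 5·1.4278 + 5 = 7.661
ΔM = M_A − M_B = 0.962 − (7.661) = -6.699; smaller M is more luminous → Star A.
L ratio = 10^(0.4 |ΔM|) = 10^2.680 = 478.3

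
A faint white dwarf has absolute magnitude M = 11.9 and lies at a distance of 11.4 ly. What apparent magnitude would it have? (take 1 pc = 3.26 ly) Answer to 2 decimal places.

d = 11.4 ly / 3.26 = 3.497 pc
m = M + 5 log₁₀ d − 5 = 11.9 + 5·0.5437 − 5 = 9.618

m ≈ 9.62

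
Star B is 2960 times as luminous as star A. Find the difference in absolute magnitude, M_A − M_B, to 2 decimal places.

Pogson: ΔM = −2.5 log₁₀(ratio) = −2.5 log₁₀(2960) = −2.5 × 3.4713 = -8.678
Star B is brighter so has the smaller magnitude: M_A − M_B is positive.

M_A − M_B ≈ 8.68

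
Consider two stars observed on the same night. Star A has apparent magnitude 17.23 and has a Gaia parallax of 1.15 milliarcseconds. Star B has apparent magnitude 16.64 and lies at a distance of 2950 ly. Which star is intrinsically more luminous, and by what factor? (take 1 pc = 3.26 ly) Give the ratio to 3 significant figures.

Star B is more luminous, by a factor of 1.86.

Star A: p = 1.15 mas = 1.15×10^-3″ → d = 1/p = 869.6 pc
Star A: M = m − 5 log₁₀ d + 5 = 17.23 − 5·2.9393 + 5 = 7.533
Star B: d = 2950 ly / 3.26 = 904.9 pc
Star B: M = m − 5 log₁₀ d + 5 = 16.64 − 5·2.9566 + 5 = 6.857
ΔM = M_A − M_B = 7.533 − (6.857) = 0.677; smaller M is more luminous → Star B.
L ratio = 10^(0.4 |ΔM|) = 10^0.271 = 1.865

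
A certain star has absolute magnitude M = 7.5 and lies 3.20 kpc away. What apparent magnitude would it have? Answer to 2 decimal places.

m ≈ 20.03

d = 3.20 kpc = 3200 pc
m = M + 5 log₁₀ d − 5 = 7.5 + 5·3.5051 − 5 = 20.026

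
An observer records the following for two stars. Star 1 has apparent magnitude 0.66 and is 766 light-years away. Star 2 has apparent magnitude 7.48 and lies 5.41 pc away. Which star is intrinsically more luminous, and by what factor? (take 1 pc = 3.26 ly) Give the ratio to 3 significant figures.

Star 1: d = 766 ly / 3.26 = 235.0 pc
Star 1: M = m − 5 log₁₀ d + 5 = 0.66 − 5·2.3710 + 5 = -6.195
Star 2: M = m − 5 log₁₀ d + 5 = 7.48 − 5·0.7332 + 5 = 8.814
ΔM = M_1 − M_2 = -6.195 − (8.814) = -15.009; smaller M is more luminous → Star 1.
L ratio = 10^(0.4 |ΔM|) = 10^6.004 = 1.008×10^6

Star 1 is more luminous, by a factor of 1.01×10^6.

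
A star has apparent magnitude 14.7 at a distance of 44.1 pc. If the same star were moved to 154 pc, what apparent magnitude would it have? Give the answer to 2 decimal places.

m ≈ 17.42

Flux ∝ 1/d², so Δm = 5 log₁₀(d₂/d₁) = 5 log₁₀(154/44.1) = 2.715
m₂ = m₁ + Δm = 14.7 + (2.715) = 17.415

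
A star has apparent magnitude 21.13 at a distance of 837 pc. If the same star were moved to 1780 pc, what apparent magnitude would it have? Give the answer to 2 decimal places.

m ≈ 22.77

Flux ∝ 1/d², so Δm = 5 log₁₀(d₂/d₁) = 5 log₁₀(1780/837) = 1.638
m₂ = m₁ + Δm = 21.13 + (1.638) = 22.768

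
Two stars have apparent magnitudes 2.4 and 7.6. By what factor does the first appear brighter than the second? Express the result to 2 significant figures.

Δm = 2.4 − (7.6) = -5.2
Flux ratio = 10^(−0.4 Δm) = 10^(−0.4 × -5.2) = 10^2.080 = 120.2

120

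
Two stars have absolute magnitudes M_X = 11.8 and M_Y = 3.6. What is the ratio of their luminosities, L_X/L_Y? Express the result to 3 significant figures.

ΔM = M_X − M_Y = 8.2
L_X/L_Y = 10^(−0.4 ΔM) = 10^-3.280 = 5.248×10^-4

L_X/L_Y ≈ 5.25×10^-4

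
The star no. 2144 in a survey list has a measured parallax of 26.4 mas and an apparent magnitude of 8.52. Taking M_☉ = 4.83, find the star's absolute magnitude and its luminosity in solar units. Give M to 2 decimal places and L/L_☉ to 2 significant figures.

M ≈ 5.63; L/L_☉ ≈ 0.48

d = 1/p = 1000/26.4 mas = 37.88 pc
M = m − 5 log₁₀ d + 5 = 8.52 − 5·1.5784 + 5 = 5.628
M − M_☉ = 5.628 − 4.83 = 0.798
L/L_☉ = 10^(−0.4 × 0.798) = 0.4795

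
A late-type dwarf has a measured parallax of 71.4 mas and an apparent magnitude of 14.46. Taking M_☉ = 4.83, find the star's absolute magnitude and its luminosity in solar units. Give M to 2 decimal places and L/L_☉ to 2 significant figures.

M ≈ 13.73; L/L_☉ ≈ 2.8×10^-4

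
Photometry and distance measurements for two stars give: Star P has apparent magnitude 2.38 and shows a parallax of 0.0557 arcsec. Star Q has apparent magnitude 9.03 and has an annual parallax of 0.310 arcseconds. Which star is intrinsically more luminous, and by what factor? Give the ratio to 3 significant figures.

Star P: d = 1/p = 1/0.0557″ = 17.95 pc
Star P: M = m − 5 log₁₀ d + 5 = 2.38 − 5·1.2541 + 5 = 1.109
Star Q: d = 1/p = 1/0.310″ = 3.226 pc
Star Q: M = m − 5 log₁₀ d + 5 = 9.03 − 5·0.5086 + 5 = 11.487
ΔM = M_P − M_Q = 1.109 − (11.487) = -10.378; smaller M is more luminous → Star P.
L ratio = 10^(0.4 |ΔM|) = 10^4.151 = 14160

Star P is more luminous, by a factor of 14200.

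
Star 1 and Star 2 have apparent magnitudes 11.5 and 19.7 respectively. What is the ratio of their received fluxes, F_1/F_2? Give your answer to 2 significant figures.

Δm = 11.5 − (19.7) = -8.2
Flux ratio = 10^(−0.4 Δm) = 10^(−0.4 × -8.2) = 10^3.280 = 1905

F_1/F_2 ≈ 1900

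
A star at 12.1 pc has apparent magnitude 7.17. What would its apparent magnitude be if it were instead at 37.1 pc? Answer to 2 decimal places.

Flux ∝ 1/d², so Δm = 5 log₁₀(d₂/d₁) = 5 log₁₀(37.1/12.1) = 2.433
m₂ = m₁ + Δm = 7.17 + (2.433) = 9.603

m ≈ 9.60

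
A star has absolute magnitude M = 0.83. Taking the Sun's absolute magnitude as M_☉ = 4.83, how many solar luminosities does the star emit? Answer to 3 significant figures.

M − M_☉ = 0.83 − 4.83 = -4.000
L/L_☉ = 10^(−0.4 (M − M_☉)) = 10^1.600 = 39.81

L/L_☉ ≈ 39.8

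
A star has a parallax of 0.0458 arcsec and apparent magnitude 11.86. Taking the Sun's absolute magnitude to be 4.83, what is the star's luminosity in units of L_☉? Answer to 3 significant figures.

L/L_☉ ≈ 7.35×10^-3

d = 1/p = 1/0.0458″ = 21.83 pc
M = m − 5 log₁₀ d + 5 = 11.86 − 5·1.3391 + 5 = 10.164
M − M_☉ = 10.164 − 4.83 = 5.334
L/L_☉ = 10^(−0.4 × 5.334) = 7.350×10^-3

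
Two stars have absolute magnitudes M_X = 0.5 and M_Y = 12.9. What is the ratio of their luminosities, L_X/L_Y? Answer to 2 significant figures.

ΔM = M_X − M_Y = -12.4
L_X/L_Y = 10^(−0.4 ΔM) = 10^4.960 = 91200

L_X/L_Y ≈ 91000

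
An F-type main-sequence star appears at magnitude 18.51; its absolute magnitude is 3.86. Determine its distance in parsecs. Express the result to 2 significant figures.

d ≈ 8500 pc

Distance modulus: m − M = 18.51 − (3.86) = 14.650
m − M = 5 log₁₀ d − 5
log₁₀ d = (m − M)/5 + 1 = 3.9300
d = 10^3.9300 = 8511 pc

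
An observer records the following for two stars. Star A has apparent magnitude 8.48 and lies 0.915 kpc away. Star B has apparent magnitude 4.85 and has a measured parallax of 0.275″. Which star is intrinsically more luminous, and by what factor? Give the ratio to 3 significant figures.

Star A is more luminous, by a factor of 2240.

Star A: d = 0.915 kpc = 915.0 pc
Star A: M = m − 5 log₁₀ d + 5 = 8.48 − 5·2.9614 + 5 = -1.327
Star B: d = 1/p = 1/0.275″ = 3.636 pc
Star B: M = m − 5 log₁₀ d + 5 = 4.85 − 5·0.5607 + 5 = 7.047
ΔM = M_A − M_B = -1.327 − (7.047) = -8.374; smaller M is more luminous → Star A.
L ratio = 10^(0.4 |ΔM|) = 10^3.350 = 2236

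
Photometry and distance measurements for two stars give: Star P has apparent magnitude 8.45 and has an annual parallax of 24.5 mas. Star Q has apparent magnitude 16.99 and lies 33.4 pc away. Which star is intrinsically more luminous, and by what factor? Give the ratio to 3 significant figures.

Star P: p = 24.5 mas = 0.0245″ → d = 1/p = 40.82 pc
Star P: M = m − 5 log₁₀ d + 5 = 8.45 − 5·1.6108 + 5 = 5.396
Star Q: M = m − 5 log₁₀ d + 5 = 16.99 − 5·1.5237 + 5 = 14.371
ΔM = M_P − M_Q = 5.396 − (14.371) = -8.975; smaller M is more luminous → Star P.
L ratio = 10^(0.4 |ΔM|) = 10^3.590 = 3892

Star P is more luminous, by a factor of 3890.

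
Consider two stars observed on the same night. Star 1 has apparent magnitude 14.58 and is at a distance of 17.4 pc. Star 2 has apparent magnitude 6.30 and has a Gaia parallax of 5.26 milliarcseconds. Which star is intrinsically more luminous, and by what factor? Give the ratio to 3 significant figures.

Star 2 is more luminous, by a factor of 245000.

Star 1: M = m − 5 log₁₀ d + 5 = 14.58 − 5·1.2405 + 5 = 13.377
Star 2: p = 5.26 mas = 5.26×10^-3″ → d = 1/p = 190.1 pc
Star 2: M = m − 5 log₁₀ d + 5 = 6.30 − 5·2.2790 + 5 = -0.095
ΔM = M_1 − M_2 = 13.377 − (-0.095) = 13.472; smaller M is more luminous → Star 2.
L ratio = 10^(0.4 |ΔM|) = 10^5.389 = 244900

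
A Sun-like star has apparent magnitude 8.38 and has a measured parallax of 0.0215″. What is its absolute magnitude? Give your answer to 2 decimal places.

d = 1/p = 1/0.0215″ = 46.51 pc
5 log₁₀(d/10 pc) = 5 log₁₀(46.51) − 5 = 3.338
M = m − 5 log₁₀(d/10) = 8.38 − 3.338 = 5.042

M ≈ 5.04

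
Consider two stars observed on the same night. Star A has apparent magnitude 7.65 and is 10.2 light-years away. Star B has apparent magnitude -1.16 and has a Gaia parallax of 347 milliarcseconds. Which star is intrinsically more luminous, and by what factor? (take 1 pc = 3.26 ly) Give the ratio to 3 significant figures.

Star B is more luminous, by a factor of 2840.

Star A: d = 10.2 ly / 3.26 = 3.129 pc
Star A: M = m − 5 log₁₀ d + 5 = 7.65 − 5·0.4954 + 5 = 10.173
Star B: p = 347 mas = 0.347″ → d = 1/p = 2.882 pc
Star B: M = m − 5 log₁₀ d + 5 = -1.16 − 5·0.4597 + 5 = 1.542
ΔM = M_A − M_B = 10.173 − (1.542) = 8.631; smaller M is more luminous → Star B.
L ratio = 10^(0.4 |ΔM|) = 10^3.453 = 2835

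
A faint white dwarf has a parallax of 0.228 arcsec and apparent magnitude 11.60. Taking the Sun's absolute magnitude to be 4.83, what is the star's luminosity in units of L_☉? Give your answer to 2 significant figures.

L/L_☉ ≈ 3.8×10^-4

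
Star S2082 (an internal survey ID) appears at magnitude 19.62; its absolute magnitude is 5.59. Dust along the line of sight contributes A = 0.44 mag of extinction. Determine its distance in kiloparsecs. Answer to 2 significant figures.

d ≈ 5.2 kpc

m − M = 5 log₁₀(d/10 pc) + A  ⇒  19.62 − (5.59) − 0.44 = 5 log₁₀(d/10)
13.590 = 5 log₁₀(d/10)
log₁₀ d = (m − M − A)/5 + 1 = 3.7180
d = 10^3.7180 = 5224 pc
= 5.224 kpc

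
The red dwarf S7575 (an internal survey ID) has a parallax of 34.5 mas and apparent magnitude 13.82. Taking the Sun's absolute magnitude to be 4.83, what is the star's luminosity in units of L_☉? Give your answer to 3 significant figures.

L/L_☉ ≈ 2.13×10^-3

d = 1/p = 1000/34.5 mas = 28.99 pc
M = m − 5 log₁₀ d + 5 = 13.82 − 5·1.4622 + 5 = 11.509
M − M_☉ = 11.509 − 4.83 = 6.679
L/L_☉ = 10^(−0.4 × 6.679) = 2.130×10^-3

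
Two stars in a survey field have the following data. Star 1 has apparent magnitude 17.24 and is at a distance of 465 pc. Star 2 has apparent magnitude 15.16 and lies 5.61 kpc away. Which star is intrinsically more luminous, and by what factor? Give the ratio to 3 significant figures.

Star 2 is more luminous, by a factor of 989.

Star 1: M = m − 5 log₁₀ d + 5 = 17.24 − 5·2.6675 + 5 = 8.903
Star 2: d = 5.61 kpc = 5610 pc
Star 2: M = m − 5 log₁₀ d + 5 = 15.16 − 5·3.7490 + 5 = 1.415
ΔM = M_1 − M_2 = 8.903 − (1.415) = 7.488; smaller M is more luminous → Star 2.
L ratio = 10^(0.4 |ΔM|) = 10^2.995 = 988.6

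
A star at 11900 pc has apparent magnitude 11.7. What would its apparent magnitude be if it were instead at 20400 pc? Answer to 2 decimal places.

m ≈ 12.87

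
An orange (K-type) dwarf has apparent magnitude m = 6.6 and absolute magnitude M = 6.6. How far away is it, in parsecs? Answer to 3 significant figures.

μ = m − M = 0.000
m − M = 5 log₁₀ d − 5
log₁₀ d = (m − M)/5 + 1 = 1.0000
d = 10^1.0000 = 10.00 pc

d ≈ 10.0 pc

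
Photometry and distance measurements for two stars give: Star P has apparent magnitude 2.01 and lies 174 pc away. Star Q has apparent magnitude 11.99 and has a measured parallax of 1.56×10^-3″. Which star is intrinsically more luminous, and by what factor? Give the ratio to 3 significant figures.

Star P: M = m − 5 log₁₀ d + 5 = 2.01 − 5·2.2405 + 5 = -4.193
Star Q: d = 1/p = 1/1.56×10^-3″ = 641.0 pc
Star Q: M = m − 5 log₁₀ d + 5 = 11.99 − 5·2.8069 + 5 = 2.956
ΔM = M_P − M_Q = -4.193 − (2.956) = -7.148; smaller M is more luminous → Star P.
L ratio = 10^(0.4 |ΔM|) = 10^2.859 = 723.3

Star P is more luminous, by a factor of 723.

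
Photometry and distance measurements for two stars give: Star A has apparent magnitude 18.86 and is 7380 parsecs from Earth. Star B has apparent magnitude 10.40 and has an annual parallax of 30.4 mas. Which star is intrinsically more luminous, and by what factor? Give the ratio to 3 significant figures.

Star A is more luminous, by a factor of 20.8.

Star A: M = m − 5 log₁₀ d + 5 = 18.86 − 5·3.8681 + 5 = 4.520
Star B: p = 30.4 mas = 0.0304″ → d = 1/p = 32.89 pc
Star B: M = m − 5 log₁₀ d + 5 = 10.40 − 5·1.5171 + 5 = 7.814
ΔM = M_A − M_B = 4.520 − (7.814) = -3.295; smaller M is more luminous → Star A.
L ratio = 10^(0.4 |ΔM|) = 10^1.318 = 20.79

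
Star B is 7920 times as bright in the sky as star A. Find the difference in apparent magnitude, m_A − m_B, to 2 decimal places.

Pogson: Δm = −2.5 log₁₀(ratio) = −2.5 log₁₀(7920) = −2.5 × 3.8987 = -9.747
Star B is brighter so has the smaller magnitude: m_A − m_B is positive.

m_A − m_B ≈ 9.75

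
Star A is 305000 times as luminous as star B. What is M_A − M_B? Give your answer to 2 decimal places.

M_A − M_B ≈ -13.71

Pogson: ΔM = −2.5 log₁₀(ratio) = −2.5 log₁₀(305000) = −2.5 × 5.4843 = -13.711
Star A is brighter, so it has the smaller magnitude: the difference is negative.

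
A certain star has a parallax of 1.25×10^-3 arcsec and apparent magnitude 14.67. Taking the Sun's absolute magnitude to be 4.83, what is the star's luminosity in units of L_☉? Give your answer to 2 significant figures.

L/L_☉ ≈ 0.74

d = 1/p = 1/1.25×10^-3″ = 800.0 pc
M = m − 5 log₁₀ d + 5 = 14.67 − 5·2.9031 + 5 = 5.155
M − M_☉ = 5.155 − 4.83 = 0.325
L/L_☉ = 10^(−0.4 × 0.325) = 0.7416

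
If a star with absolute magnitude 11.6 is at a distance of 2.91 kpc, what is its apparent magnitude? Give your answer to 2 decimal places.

m ≈ 23.92

d = 2.91 kpc = 2910 pc
m = M + 5 log₁₀ d − 5 = 11.6 + 5·3.4639 − 5 = 23.919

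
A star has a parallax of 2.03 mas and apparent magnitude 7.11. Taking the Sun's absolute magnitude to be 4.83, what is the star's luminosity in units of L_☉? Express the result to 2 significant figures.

d = 1/p = 1000/2.03 mas = 492.6 pc
M = m − 5 log₁₀ d + 5 = 7.11 − 5·2.6925 + 5 = -1.353
M − M_☉ = -1.353 − 4.83 = -6.183
L/L_☉ = 10^(−0.4 × -6.183) = 297.2

L/L_☉ ≈ 300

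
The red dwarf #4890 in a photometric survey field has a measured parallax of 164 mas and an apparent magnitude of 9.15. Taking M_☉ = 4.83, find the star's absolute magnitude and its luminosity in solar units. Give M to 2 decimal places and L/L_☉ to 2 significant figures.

M ≈ 10.22; L/L_☉ ≈ 7.0×10^-3

d = 1/p = 1000/164 mas = 6.098 pc
M = m − 5 log₁₀ d + 5 = 9.15 − 5·0.7852 + 5 = 10.224
M − M_☉ = 10.224 − 4.83 = 5.394
L/L_☉ = 10^(−0.4 × 5.394) = 6.955×10^-3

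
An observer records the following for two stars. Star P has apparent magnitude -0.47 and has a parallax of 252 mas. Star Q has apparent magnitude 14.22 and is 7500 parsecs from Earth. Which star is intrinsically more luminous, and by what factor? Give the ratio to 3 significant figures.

Star Q is more luminous, by a factor of 4.75.

Star P: p = 252 mas = 0.252″ → d = 1/p = 3.968 pc
Star P: M = m − 5 log₁₀ d + 5 = -0.47 − 5·0.5986 + 5 = 1.537
Star Q: M = m − 5 log₁₀ d + 5 = 14.22 − 5·3.8751 + 5 = -0.155
ΔM = M_P − M_Q = 1.537 − (-0.155) = 1.692; smaller M is more luminous → Star Q.
L ratio = 10^(0.4 |ΔM|) = 10^0.677 = 4.753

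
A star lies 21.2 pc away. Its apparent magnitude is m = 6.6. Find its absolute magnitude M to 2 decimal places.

M ≈ 4.97

5 log₁₀(d/10 pc) = 5 log₁₀(21.20) − 5 = 1.632
M = m − 5 log₁₀(d/10) = 6.6 − 1.632 = 4.968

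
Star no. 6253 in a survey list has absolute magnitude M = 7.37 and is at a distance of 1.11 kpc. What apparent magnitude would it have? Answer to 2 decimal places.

d = 1.11 kpc = 1110 pc
m = M + 5 log₁₀ d − 5 = 7.37 + 5·3.0453 − 5 = 17.597

m ≈ 17.60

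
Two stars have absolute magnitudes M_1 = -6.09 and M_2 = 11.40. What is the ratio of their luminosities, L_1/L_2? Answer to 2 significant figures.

ΔM = M_1 − M_2 = -17.49
L_1/L_2 = 10^(−0.4 ΔM) = 10^6.996 = 9.908×10^6

L_1/L_2 ≈ 9.9×10^6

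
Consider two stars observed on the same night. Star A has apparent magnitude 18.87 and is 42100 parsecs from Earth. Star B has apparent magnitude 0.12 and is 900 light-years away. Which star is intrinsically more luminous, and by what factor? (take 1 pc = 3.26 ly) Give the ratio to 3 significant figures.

Star B is more luminous, by a factor of 1360.

Star A: M = m − 5 log₁₀ d + 5 = 18.87 − 5·4.6243 + 5 = 0.749
Star B: d = 900 ly / 3.26 = 276.1 pc
Star B: M = m − 5 log₁₀ d + 5 = 0.12 − 5·2.4410 + 5 = -7.085
ΔM = M_A − M_B = 0.749 − (-7.085) = 7.834; smaller M is more luminous → Star B.
L ratio = 10^(0.4 |ΔM|) = 10^3.133 = 1360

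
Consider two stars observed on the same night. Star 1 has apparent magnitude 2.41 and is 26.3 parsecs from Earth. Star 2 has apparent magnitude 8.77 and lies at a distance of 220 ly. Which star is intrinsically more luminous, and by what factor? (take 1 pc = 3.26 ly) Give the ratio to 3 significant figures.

Star 1 is more luminous, by a factor of 53.1.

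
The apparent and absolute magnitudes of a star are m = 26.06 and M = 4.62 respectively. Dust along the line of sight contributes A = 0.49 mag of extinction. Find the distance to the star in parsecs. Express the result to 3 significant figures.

m − M = 5 log₁₀(d/10 pc) + A  ⇒  26.06 − (4.62) − 0.49 = 5 log₁₀(d/10)
20.950 = 5 log₁₀(d/10)
log₁₀ d = (m − M − A)/5 + 1 = 5.1900
d = 10^5.1900 = 154900 pc

d ≈ 155000 pc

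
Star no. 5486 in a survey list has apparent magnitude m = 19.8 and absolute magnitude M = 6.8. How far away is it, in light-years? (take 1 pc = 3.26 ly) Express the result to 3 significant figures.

Distance modulus: m − M = 19.8 − (6.8) = 13.000
m − M = 5 log₁₀ d − 5
log₁₀ d = (m − M)/5 + 1 = 3.6000
d = 10^3.6000 = 3981 pc
= 12980 ly

d ≈ 13000 ly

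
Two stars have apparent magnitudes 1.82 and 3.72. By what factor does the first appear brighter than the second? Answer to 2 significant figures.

5.8

Δm = 1.82 − (3.72) = -1.90
Flux ratio = 10^(−0.4 Δm) = 10^(−0.4 × -1.90) = 10^0.760 = 5.754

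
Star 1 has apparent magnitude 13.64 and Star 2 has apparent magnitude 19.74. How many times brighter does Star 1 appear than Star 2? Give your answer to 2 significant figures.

Magnitude difference = -6.10
Flux ratio = 10^(−0.4 Δm) = 10^(−0.4 × -6.10) = 10^2.440 = 275.4

280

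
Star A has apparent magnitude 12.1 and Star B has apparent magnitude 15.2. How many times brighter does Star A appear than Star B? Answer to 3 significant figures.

17.4

Magnitude difference = -3.1
Flux ratio = 10^(−0.4 Δm) = 10^(−0.4 × -3.1) = 10^1.240 = 17.38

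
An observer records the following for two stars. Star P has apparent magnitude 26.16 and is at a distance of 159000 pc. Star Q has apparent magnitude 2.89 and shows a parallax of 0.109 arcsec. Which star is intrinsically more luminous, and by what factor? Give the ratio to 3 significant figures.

Star Q is more luminous, by a factor of 6.77.

Star P: M = m − 5 log₁₀ d + 5 = 26.16 − 5·5.2014 + 5 = 5.153
Star Q: d = 1/p = 1/0.109″ = 9.174 pc
Star Q: M = m − 5 log₁₀ d + 5 = 2.89 − 5·0.9626 + 5 = 3.077
ΔM = M_P − M_Q = 5.153 − (3.077) = 2.076; smaller M is more luminous → Star Q.
L ratio = 10^(0.4 |ΔM|) = 10^0.830 = 6.766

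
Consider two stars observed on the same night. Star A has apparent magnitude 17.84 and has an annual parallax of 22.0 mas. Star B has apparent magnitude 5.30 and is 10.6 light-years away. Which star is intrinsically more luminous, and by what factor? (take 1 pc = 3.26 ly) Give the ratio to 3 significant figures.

Star B is more luminous, by a factor of 531.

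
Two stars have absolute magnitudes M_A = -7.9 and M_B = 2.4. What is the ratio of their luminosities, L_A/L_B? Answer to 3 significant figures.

L_A/L_B ≈ 13200

ΔM = M_A − M_B = -10.3
L_A/L_B = 10^(−0.4 ΔM) = 10^4.120 = 13180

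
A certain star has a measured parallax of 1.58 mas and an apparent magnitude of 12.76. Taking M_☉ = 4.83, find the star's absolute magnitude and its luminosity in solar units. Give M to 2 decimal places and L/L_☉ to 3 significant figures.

M ≈ 3.75; L/L_☉ ≈ 2.70

d = 1/p = 1000/1.58 mas = 632.9 pc
M = m − 5 log₁₀ d + 5 = 12.76 − 5·2.8013 + 5 = 3.753
M − M_☉ = 3.753 − 4.83 = -1.077
L/L_☉ = 10^(−0.4 × -1.077) = 2.696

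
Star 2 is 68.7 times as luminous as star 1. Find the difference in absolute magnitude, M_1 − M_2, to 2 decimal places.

Pogson: ΔM = −2.5 log₁₀(ratio) = −2.5 log₁₀(68.7) = −2.5 × 1.8370 = -4.592
Star 2 is brighter so has the smaller magnitude: M_1 − M_2 is positive.

M_1 − M_2 ≈ 4.59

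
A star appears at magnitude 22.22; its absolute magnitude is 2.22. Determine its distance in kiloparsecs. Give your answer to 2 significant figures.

d ≈ 100 kpc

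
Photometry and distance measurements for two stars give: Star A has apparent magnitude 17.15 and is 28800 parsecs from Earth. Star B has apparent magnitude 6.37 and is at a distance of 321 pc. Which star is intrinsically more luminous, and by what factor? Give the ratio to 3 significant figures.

Star A: M = m − 5 log₁₀ d + 5 = 17.15 − 5·4.4594 + 5 = -0.147
Star B: M = m − 5 log₁₀ d + 5 = 6.37 − 5·2.5065 + 5 = -1.163
ΔM = M_A − M_B = -0.147 − (-1.163) = 1.016; smaller M is more luminous → Star B.
L ratio = 10^(0.4 |ΔM|) = 10^0.406 = 2.548

Star B is more luminous, by a factor of 2.55.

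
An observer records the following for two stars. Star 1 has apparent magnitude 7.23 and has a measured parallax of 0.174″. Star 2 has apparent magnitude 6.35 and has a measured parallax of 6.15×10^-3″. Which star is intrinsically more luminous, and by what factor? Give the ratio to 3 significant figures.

Star 1: d = 1/p = 1/0.174″ = 5.747 pc
Star 1: M = m − 5 log₁₀ d + 5 = 7.23 − 5·0.7595 + 5 = 8.433
Star 2: d = 1/p = 1/6.15×10^-3″ = 162.6 pc
Star 2: M = m − 5 log₁₀ d + 5 = 6.35 − 5·2.2111 + 5 = 0.294
ΔM = M_1 − M_2 = 8.433 − (0.294) = 8.138; smaller M is more luminous → Star 2.
L ratio = 10^(0.4 |ΔM|) = 10^3.255 = 1800

Star 2 is more luminous, by a factor of 1800.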